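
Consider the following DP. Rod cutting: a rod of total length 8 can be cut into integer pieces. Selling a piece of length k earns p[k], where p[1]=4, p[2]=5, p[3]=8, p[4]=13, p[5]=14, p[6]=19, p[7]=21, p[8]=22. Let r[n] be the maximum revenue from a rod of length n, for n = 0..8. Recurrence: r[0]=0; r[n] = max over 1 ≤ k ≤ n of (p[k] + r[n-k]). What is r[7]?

   n    0    1    2    3    4    5    6    7    8
r[n]    0    4    8   12   16   20   24   28   32

28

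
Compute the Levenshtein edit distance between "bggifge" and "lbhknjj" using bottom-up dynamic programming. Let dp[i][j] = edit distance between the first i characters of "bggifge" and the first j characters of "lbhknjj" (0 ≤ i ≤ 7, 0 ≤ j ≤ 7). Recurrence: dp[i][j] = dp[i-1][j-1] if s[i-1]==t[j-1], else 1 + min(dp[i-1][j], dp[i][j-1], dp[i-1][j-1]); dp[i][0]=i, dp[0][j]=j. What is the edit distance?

   ''  l  b  h  k  n  j  j
''  0  1  2  3  4  5  6  7
 b  1  1  1  2  3  4  5  6
 g  2  2  2  2  3  4  5  6
 g  3  3  3  3  3  4  5  6
 i  4  4  4  4  4  4  5  6
 f  5  5  5  5  5  5  5  6
 g  6  6  6  6  6  6  6  6
 e  7  7  7  7  7  7  7  7

7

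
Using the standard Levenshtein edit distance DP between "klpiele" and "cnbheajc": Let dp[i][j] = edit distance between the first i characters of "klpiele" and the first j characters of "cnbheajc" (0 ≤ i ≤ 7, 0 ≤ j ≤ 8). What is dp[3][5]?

5

   ''  c  n  b  h  e  a  j  c
''  0  1  2  3  4  5  6  7  8
 k  1  1  2  3  4  5  6  7  8
 l  2  2  2  3  4  5  6  7  8
 p  3  3  3  3  4  5  6  7  8
 i  4  4  4  4  4  5  6  7  8
 e  5  5  5  5  5  4  5  6  7
 l  6  6  6  6  6  5  5  6  7
 e  7  7  7  7  7  6  6  6  7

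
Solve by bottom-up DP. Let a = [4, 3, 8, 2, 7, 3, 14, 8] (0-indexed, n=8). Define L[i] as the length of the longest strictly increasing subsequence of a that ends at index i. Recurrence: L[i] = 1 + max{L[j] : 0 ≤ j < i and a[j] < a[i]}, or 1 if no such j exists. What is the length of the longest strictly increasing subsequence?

3

   i    0    1    2    3    4    5    6    7
a[i]    4    3    8    2    7    3   14    8
L[i]    1    1    2    1    2    2    3    3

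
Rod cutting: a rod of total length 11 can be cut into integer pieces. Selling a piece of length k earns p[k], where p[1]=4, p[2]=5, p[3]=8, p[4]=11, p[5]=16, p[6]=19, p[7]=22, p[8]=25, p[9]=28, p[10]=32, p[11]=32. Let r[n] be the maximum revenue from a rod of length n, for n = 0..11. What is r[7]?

   n    0    1    2    3    4    5    6    7    8    9   10   11
r[n]    0    4    8   12   16   20   24   28   32   36   40   44

28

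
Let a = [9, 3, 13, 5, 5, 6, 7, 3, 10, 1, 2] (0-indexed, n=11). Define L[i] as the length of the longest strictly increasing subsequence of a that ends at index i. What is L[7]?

   i    0    1    2    3    4    5    6    7    8    9   10
a[i]    9    3   13    5    5    6    7    3   10    1    2
L[i]    1    1    2    2    2    3    4    1    5    1    2

1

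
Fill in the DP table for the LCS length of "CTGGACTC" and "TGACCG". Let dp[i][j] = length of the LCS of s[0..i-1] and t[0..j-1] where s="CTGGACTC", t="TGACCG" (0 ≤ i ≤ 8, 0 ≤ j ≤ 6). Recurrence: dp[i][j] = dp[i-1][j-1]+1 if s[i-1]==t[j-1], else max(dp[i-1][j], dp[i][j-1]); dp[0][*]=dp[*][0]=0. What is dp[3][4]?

2

   ''  T  G  A  C  C  G
''  0  0  0  0  0  0  0
 C  0  0  0  0  1  1  1
 T  0  1  1  1  1  1  1
 G  0  1  2  2  2  2  2
 G  0  1  2  2  2  2  3
 A  0  1  2  3  3  3  3
 C  0  1  2  3  4  4  4
 T  0  1  2  3  4  4  4
 C  0  1  2  3  4  5  5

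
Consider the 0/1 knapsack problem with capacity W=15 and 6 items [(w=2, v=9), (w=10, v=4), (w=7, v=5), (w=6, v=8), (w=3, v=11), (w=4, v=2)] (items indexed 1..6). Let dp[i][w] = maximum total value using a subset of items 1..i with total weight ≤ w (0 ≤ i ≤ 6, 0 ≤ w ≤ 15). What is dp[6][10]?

22

i\w   0   1   2   3   4   5   6   7   8   9  10  11  12  13  14  15
  0   0   0   0   0   0   0   0   0   0   0   0   0   0   0   0   0
  1   0   0   9   9   9   9   9   9   9   9   9   9   9   9   9   9
  2   0   0   9   9   9   9   9   9   9   9   9   9  13  13  13  13
  3   0   0   9   9   9   9   9   9   9  14  14  14  14  14  14  14
  4   0   0   9   9   9   9   9   9  17  17  17  17  17  17  17  22
  5   0   0   9  11  11  20  20  20  20  20  20  28  28  28  28  28
  6   0   0   9  11  11  20  20  20  20  22  22  28  28  28  28  30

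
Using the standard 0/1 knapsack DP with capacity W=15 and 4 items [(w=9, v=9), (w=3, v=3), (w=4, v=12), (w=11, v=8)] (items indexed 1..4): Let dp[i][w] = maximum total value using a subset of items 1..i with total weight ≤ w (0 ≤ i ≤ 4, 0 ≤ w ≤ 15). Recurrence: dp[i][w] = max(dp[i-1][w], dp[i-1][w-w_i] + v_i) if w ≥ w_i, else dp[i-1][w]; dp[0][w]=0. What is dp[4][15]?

i\w   0   1   2   3   4   5   6   7   8   9  10  11  12  13  14  15
  0   0   0   0   0   0   0   0   0   0   0   0   0   0   0   0   0
  1   0   0   0   0   0   0   0   0   0   9   9   9   9   9   9   9
  2   0   0   0   3   3   3   3   3   3   9   9   9  12  12  12  12
  3   0   0   0   3  12  12  12  15  15  15  15  15  15  21  21  21
  4   0   0   0   3  12  12  12  15  15  15  15  15  15  21  21  21

21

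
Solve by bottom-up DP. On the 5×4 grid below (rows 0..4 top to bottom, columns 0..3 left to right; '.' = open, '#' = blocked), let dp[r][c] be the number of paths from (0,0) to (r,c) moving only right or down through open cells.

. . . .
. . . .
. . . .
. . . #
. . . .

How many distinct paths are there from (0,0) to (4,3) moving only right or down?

r\c   0   1   2   3
  0   1   1   1   1
  1   1   2   3   4
  2   1   3   6  10
  3   1   4  10   0
  4   1   5  15  15

15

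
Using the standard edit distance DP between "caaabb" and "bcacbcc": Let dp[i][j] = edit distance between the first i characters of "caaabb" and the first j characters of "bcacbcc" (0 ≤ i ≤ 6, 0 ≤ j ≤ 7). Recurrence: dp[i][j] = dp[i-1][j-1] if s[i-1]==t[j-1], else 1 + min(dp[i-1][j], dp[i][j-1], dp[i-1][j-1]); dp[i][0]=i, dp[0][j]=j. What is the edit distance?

   ''  b  c  a  c  b  c  c
''  0  1  2  3  4  5  6  7
 c  1  1  1  2  3  4  5  6
 a  2  2  2  1  2  3  4  5
 a  3  3  3  2  2  3  4  5
 a  4  4  4  3  3  3  4  5
 b  5  4  5  4  4  3  4  5
 b  6  5  5  5  5  4  4  5

5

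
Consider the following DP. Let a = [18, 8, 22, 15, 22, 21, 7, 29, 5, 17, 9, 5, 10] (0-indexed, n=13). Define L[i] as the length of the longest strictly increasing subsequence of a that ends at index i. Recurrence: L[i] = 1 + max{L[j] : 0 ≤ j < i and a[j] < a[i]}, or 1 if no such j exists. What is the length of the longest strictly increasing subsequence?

4

   i    0    1    2    3    4    5    6    7    8    9   10   11   12
a[i]   18    8   22   15   22   21    7   29    5   17    9    5   10
L[i]    1    1    2    2    3    3    1    4    1    3    2    1    3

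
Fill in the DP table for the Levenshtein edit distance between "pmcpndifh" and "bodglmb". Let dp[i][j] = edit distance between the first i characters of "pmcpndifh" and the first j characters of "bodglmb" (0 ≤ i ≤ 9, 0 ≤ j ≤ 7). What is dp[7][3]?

6

   ''  b  o  d  g  l  m  b
''  0  1  2  3  4  5  6  7
 p  1  1  2  3  4  5  6  7
 m  2  2  2  3  4  5  5  6
 c  3  3  3  3  4  5  6  6
 p  4  4  4  4  4  5  6  7
 n  5  5  5  5  5  5  6  7
 d  6  6  6  5  6  6  6  7
 i  7  7  7  6  6  7  7  7
 f  8  8  8  7  7  7  8  8
 h  9  9  9  8  8  8  8  9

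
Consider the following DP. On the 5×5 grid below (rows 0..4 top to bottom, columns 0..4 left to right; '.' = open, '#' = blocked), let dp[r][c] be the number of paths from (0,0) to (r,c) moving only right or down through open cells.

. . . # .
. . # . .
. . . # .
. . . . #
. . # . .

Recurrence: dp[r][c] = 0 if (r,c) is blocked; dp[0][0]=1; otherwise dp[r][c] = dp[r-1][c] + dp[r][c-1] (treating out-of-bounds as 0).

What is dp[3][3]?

7

r\c   0   1   2   3   4
  0   1   1   1   0   0
  1   1   2   0   0   0
  2   1   3   3   0   0
  3   1   4   7   7   0
  4   1   5   0   7   7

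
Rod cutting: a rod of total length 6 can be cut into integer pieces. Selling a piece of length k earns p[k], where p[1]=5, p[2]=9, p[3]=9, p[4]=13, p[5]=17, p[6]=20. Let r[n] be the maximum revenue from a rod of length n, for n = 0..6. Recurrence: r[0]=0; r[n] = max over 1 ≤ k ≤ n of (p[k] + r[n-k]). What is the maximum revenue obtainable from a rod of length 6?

30

   n    0    1    2    3    4    5    6
r[n]    0    5   10   15   20   25   30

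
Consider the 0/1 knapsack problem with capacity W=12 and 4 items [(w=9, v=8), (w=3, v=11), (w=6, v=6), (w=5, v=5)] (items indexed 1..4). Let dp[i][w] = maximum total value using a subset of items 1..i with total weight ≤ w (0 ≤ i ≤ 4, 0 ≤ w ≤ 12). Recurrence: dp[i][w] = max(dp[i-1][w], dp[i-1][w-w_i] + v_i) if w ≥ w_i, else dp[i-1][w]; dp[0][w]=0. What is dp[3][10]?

17

i\w   0   1   2   3   4   5   6   7   8   9  10  11  12
  0   0   0   0   0   0   0   0   0   0   0   0   0   0
  1   0   0   0   0   0   0   0   0   0   8   8   8   8
  2   0   0   0  11  11  11  11  11  11  11  11  11  19
  3   0   0   0  11  11  11  11  11  11  17  17  17  19
  4   0   0   0  11  11  11  11  11  16  17  17  17  19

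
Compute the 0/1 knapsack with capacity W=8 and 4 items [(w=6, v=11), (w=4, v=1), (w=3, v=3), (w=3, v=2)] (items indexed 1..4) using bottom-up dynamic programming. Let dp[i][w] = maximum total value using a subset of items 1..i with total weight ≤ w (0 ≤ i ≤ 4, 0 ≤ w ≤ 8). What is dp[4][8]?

11

i\w   0   1   2   3   4   5   6   7   8
  0   0   0   0   0   0   0   0   0   0
  1   0   0   0   0   0   0  11  11  11
  2   0   0   0   0   1   1  11  11  11
  3   0   0   0   3   3   3  11  11  11
  4   0   0   0   3   3   3  11  11  11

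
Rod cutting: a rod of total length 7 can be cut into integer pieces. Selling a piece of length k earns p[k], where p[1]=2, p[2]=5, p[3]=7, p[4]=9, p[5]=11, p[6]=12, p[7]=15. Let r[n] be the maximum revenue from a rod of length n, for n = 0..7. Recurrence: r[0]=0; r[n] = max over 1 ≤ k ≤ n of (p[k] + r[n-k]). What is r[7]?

   n    0    1    2    3    4    5    6    7
r[n]    0    2    5    7   10   12   15   17

17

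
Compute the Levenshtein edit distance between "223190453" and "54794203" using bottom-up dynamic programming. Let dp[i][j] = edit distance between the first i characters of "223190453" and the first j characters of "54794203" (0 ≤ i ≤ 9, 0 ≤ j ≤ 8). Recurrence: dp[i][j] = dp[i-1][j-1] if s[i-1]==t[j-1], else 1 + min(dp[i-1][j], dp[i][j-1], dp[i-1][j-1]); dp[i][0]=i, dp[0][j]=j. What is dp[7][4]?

   ''  5  4  7  9  4  2  0  3
''  0  1  2  3  4  5  6  7  8
 2  1  1  2  3  4  5  5  6  7
 2  2  2  2  3  4  5  5  6  7
 3  3  3  3  3  4  5  6  6  6
 1  4  4  4  4  4  5  6  7  7
 9  5  5  5  5  4  5  6  7  8
 0  6  6  6  6  5  5  6  6  7
 4  7  7  6  7  6  5  6  7  7
 5  8  7  7  7  7  6  6  7  8
 3  9  8  8  8  8  7  7  7  7

6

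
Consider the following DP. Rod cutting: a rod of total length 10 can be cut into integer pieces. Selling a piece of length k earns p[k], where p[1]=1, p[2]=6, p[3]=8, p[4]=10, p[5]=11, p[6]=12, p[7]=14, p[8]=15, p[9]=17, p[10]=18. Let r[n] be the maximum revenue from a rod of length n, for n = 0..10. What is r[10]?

   n    0    1    2    3    4    5    6    7    8    9   10
r[n]    0    1    6    8   12   14   18   20   24   26   30

30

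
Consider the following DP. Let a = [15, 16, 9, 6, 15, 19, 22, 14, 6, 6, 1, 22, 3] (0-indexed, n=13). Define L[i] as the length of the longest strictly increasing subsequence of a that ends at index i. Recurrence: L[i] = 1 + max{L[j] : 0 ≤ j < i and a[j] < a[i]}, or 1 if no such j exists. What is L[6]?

4

   i    0    1    2    3    4    5    6    7    8    9   10   11   12
a[i]   15   16    9    6   15   19   22   14    6    6    1   22    3
L[i]    1    2    1    1    2    3    4    2    1    1    1    4    2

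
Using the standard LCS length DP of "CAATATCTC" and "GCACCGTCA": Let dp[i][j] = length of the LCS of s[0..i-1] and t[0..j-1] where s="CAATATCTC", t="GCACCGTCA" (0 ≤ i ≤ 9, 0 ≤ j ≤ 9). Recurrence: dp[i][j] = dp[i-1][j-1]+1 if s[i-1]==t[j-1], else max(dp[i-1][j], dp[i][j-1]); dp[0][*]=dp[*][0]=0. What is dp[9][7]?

   ''  G  C  A  C  C  G  T  C  A
''  0  0  0  0  0  0  0  0  0  0
 C  0  0  1  1  1  1  1  1  1  1
 A  0  0  1  2  2  2  2  2  2  2
 A  0  0  1  2  2  2  2  2  2  3
 T  0  0  1  2  2  2  2  3  3  3
 A  0  0  1  2  2  2  2  3  3  4
 T  0  0  1  2  2  2  2  3  3  4
 C  0  0  1  2  3  3  3  3  4  4
 T  0  0  1  2  3  3  3  4  4  4
 C  0  0  1  2  3  4  4  4  5  5

4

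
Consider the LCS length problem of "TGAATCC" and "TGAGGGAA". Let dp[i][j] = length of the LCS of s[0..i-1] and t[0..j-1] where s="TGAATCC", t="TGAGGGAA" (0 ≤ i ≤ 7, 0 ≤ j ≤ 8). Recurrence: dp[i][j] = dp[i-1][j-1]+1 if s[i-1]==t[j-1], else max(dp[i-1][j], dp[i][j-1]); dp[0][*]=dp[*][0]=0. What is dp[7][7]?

   ''  T  G  A  G  G  G  A  A
''  0  0  0  0  0  0  0  0  0
 T  0  1  1  1  1  1  1  1  1
 G  0  1  2  2  2  2  2  2  2
 A  0  1  2  3  3  3  3  3  3
 A  0  1  2  3  3  3  3  4  4
 T  0  1  2  3  3  3  3  4  4
 C  0  1  2  3  3  3  3  4  4
 C  0  1  2  3  3  3  3  4  4

4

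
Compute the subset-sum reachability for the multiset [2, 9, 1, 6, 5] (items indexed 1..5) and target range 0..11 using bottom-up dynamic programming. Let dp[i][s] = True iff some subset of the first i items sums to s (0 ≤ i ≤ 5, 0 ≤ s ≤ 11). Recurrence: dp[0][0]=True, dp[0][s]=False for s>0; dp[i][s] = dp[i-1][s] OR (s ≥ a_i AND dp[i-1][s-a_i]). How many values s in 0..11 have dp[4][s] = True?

i\s   0   1   2   3   4   5   6   7   8   9  10  11
  0   T   F   F   F   F   F   F   F   F   F   F   F
  1   T   F   T   F   F   F   F   F   F   F   F   F
  2   T   F   T   F   F   F   F   F   F   T   F   T
  3   T   T   T   T   F   F   F   F   F   T   T   T
  4   T   T   T   T   F   F   T   T   T   T   T   T
  5   T   T   T   T   F   T   T   T   T   T   T   T

10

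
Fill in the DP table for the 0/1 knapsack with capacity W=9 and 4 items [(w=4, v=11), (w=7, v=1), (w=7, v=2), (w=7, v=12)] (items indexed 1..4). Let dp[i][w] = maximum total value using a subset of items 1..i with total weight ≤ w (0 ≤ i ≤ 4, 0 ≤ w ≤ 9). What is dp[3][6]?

i\w   0   1   2   3   4   5   6   7   8   9
  0   0   0   0   0   0   0   0   0   0   0
  1   0   0   0   0  11  11  11  11  11  11
  2   0   0   0   0  11  11  11  11  11  11
  3   0   0   0   0  11  11  11  11  11  11
  4   0   0   0   0  11  11  11  12  12  12

11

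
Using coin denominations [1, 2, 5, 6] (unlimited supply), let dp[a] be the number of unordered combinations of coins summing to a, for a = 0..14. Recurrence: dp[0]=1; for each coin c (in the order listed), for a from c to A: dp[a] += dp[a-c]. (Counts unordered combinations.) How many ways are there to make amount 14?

25

after  coin     0     1     2     3     4     5     6     7     8     9    10    11    12    13    14
          1     1     1     1     1     1     1     1     1     1     1     1     1     1     1     1
          2     1     1     2     2     3     3     4     4     5     5     6     6     7     7     8
          5     1     1     2     2     3     4     5     6     7     8    10    11    13    14    16
          6     1     1     2     2     3     4     6     7     9    10    13    15    19    21    25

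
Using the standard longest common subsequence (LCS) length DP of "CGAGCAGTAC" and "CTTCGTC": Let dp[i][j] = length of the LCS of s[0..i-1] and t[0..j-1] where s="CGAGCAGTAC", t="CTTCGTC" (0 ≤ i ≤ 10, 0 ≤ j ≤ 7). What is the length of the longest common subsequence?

   ''  C  T  T  C  G  T  C
''  0  0  0  0  0  0  0  0
 C  0  1  1  1  1  1  1  1
 G  0  1  1  1  1  2  2  2
 A  0  1  1  1  1  2  2  2
 G  0  1  1  1  1  2  2  2
 C  0  1  1  1  2  2  2  3
 A  0  1  1  1  2  2  2  3
 G  0  1  1  1  2  3  3  3
 T  0  1  2  2  2  3  4  4
 A  0  1  2  2  2  3  4  4
 C  0  1  2  2  3  3  4  5

5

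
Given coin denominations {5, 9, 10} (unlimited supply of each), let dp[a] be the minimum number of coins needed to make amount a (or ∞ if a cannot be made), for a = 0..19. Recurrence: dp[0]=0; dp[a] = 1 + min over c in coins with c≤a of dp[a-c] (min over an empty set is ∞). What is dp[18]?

 a  0  1  2  3  4  5  6  7  8  9 10 11 12 13 14 15 16 17 18 19
dp  0  -  -  -  -  1  -  -  -  1  1  -  -  -  2  2  -  -  2  2
(- denotes ∞ / unreachable)

2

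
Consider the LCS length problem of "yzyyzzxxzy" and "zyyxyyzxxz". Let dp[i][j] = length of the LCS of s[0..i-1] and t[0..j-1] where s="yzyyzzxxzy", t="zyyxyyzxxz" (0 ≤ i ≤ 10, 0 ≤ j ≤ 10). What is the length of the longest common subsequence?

   ''  z  y  y  x  y  y  z  x  x  z
''  0  0  0  0  0  0  0  0  0  0  0
 y  0  0  1  1  1  1  1  1  1  1  1
 z  0  1  1  1  1  1  1  2  2  2  2
 y  0  1  2  2  2  2  2  2  2  2  2
 y  0  1  2  3  3  3  3  3  3  3  3
 z  0  1  2  3  3  3  3  4  4  4  4
 z  0  1  2  3  3  3  3  4  4  4  5
 x  0  1  2  3  4  4  4  4  5  5  5
 x  0  1  2  3  4  4  4  4  5  6  6
 z  0  1  2  3  4  4  4  5  5  6  7
 y  0  1  2  3  4  5  5  5  5  6  7

7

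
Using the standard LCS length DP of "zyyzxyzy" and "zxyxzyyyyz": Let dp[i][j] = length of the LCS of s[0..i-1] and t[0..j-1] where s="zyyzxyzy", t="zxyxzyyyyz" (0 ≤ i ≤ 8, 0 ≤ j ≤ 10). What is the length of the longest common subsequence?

5

   ''  z  x  y  x  z  y  y  y  y  z
''  0  0  0  0  0  0  0  0  0  0  0
 z  0  1  1  1  1  1  1  1  1  1  1
 y  0  1  1  2  2  2  2  2  2  2  2
 y  0  1  1  2  2  2  3  3  3  3  3
 z  0  1  1  2  2  3  3  3  3  3  4
 x  0  1  2  2  3  3  3  3  3  3  4
 y  0  1  2  3  3  3  4  4  4  4  4
 z  0  1  2  3  3  4  4  4  4  4  5
 y  0  1  2  3  3  4  5  5  5  5  5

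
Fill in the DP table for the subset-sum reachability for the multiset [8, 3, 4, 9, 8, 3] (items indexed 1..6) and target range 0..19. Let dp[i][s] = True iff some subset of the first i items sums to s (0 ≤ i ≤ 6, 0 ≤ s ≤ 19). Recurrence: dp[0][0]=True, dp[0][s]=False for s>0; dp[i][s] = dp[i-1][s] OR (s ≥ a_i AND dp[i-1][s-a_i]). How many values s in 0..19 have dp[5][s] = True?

13

i\s   0   1   2   3   4   5   6   7   8   9  10  11  12  13  14  15  16  17  18  19
  0   T   F   F   F   F   F   F   F   F   F   F   F   F   F   F   F   F   F   F   F
  1   T   F   F   F   F   F   F   F   T   F   F   F   F   F   F   F   F   F   F   F
  2   T   F   F   T   F   F   F   F   T   F   F   T   F   F   F   F   F   F   F   F
  3   T   F   F   T   T   F   F   T   T   F   F   T   T   F   F   T   F   F   F   F
  4   T   F   F   T   T   F   F   T   T   T   F   T   T   T   F   T   T   T   F   F
  5   T   F   F   T   T   F   F   T   T   T   F   T   T   T   F   T   T   T   F   T
  6   T   F   F   T   T   F   T   T   T   T   T   T   T   T   T   T   T   T   T   T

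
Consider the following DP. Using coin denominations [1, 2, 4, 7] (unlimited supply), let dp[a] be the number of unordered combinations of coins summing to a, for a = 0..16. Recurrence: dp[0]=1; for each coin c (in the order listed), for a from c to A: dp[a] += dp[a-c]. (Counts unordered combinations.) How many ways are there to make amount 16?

after  coin     0     1     2     3     4     5     6     7     8     9    10    11    12    13    14    15    16
          1     1     1     1     1     1     1     1     1     1     1     1     1     1     1     1     1     1
          2     1     1     2     2     3     3     4     4     5     5     6     6     7     7     8     8     9
          4     1     1     2     2     4     4     6     6     9     9    12    12    16    16    20    20    25
          7     1     1     2     2     4     4     6     7    10    11    14    16    20    22    27    30    36

36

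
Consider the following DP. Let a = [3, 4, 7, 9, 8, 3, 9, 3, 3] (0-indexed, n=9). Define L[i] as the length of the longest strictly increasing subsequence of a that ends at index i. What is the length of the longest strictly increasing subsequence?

   i    0    1    2    3    4    5    6    7    8
a[i]    3    4    7    9    8    3    9    3    3
L[i]    1    2    3    4    4    1    5    1    1

5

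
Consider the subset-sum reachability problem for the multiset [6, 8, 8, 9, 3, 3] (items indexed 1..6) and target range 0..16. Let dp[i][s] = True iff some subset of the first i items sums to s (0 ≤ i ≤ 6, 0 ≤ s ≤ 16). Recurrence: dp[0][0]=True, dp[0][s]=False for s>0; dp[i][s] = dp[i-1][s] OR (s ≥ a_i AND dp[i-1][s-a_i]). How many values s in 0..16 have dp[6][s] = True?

10

i\s   0   1   2   3   4   5   6   7   8   9  10  11  12  13  14  15  16
  0   T   F   F   F   F   F   F   F   F   F   F   F   F   F   F   F   F
  1   T   F   F   F   F   F   T   F   F   F   F   F   F   F   F   F   F
  2   T   F   F   F   F   F   T   F   T   F   F   F   F   F   T   F   F
  3   T   F   F   F   F   F   T   F   T   F   F   F   F   F   T   F   T
  4   T   F   F   F   F   F   T   F   T   T   F   F   F   F   T   T   T
  5   T   F   F   T   F   F   T   F   T   T   F   T   T   F   T   T   T
  6   T   F   F   T   F   F   T   F   T   T   F   T   T   F   T   T   T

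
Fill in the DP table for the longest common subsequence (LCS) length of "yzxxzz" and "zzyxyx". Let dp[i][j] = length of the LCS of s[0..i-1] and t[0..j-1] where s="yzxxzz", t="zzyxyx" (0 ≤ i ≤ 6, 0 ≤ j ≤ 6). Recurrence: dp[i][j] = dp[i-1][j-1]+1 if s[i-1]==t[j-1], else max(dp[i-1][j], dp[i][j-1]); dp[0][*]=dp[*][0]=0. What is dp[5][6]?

   ''  z  z  y  x  y  x
''  0  0  0  0  0  0  0
 y  0  0  0  1  1  1  1
 z  0  1  1  1  1  1  1
 x  0  1  1  1  2  2  2
 x  0  1  1  1  2  2  3
 z  0  1  2  2  2  2  3
 z  0  1  2  2  2  2  3

3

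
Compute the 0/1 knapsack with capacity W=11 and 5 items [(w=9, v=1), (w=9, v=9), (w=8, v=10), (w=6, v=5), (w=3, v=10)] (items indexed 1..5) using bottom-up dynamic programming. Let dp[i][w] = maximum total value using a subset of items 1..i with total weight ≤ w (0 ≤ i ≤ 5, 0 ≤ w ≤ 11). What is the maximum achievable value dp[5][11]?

i\w   0   1   2   3   4   5   6   7   8   9  10  11
  0   0   0   0   0   0   0   0   0   0   0   0   0
  1   0   0   0   0   0   0   0   0   0   1   1   1
  2   0   0   0   0   0   0   0   0   0   9   9   9
  3   0   0   0   0   0   0   0   0  10  10  10  10
  4   0   0   0   0   0   0   5   5  10  10  10  10
  5   0   0   0  10  10  10  10  10  10  15  15  20

20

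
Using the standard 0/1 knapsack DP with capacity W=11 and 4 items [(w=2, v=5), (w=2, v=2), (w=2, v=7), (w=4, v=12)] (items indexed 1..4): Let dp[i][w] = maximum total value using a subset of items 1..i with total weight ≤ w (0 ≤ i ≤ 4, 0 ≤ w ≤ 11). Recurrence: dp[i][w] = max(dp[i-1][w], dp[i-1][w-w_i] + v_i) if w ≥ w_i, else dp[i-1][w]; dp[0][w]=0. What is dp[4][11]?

i\w   0   1   2   3   4   5   6   7   8   9  10  11
  0   0   0   0   0   0   0   0   0   0   0   0   0
  1   0   0   5   5   5   5   5   5   5   5   5   5
  2   0   0   5   5   7   7   7   7   7   7   7   7
  3   0   0   7   7  12  12  14  14  14  14  14  14
  4   0   0   7   7  12  12  19  19  24  24  26  26

26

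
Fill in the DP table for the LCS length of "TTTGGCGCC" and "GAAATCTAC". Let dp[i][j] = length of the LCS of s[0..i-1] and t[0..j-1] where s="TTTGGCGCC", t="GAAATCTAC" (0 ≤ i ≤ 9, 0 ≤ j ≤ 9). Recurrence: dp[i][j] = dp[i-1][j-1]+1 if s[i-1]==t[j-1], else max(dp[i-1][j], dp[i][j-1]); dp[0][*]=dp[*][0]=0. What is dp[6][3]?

1

   ''  G  A  A  A  T  C  T  A  C
''  0  0  0  0  0  0  0  0  0  0
 T  0  0  0  0  0  1  1  1  1  1
 T  0  0  0  0  0  1  1  2  2  2
 T  0  0  0  0  0  1  1  2  2  2
 G  0  1  1  1  1  1  1  2  2  2
 G  0  1  1  1  1  1  1  2  2  2
 C  0  1  1  1  1  1  2  2  2  3
 G  0  1  1  1  1  1  2  2  2  3
 C  0  1  1  1  1  1  2  2  2  3
 C  0  1  1  1  1  1  2  2  2  3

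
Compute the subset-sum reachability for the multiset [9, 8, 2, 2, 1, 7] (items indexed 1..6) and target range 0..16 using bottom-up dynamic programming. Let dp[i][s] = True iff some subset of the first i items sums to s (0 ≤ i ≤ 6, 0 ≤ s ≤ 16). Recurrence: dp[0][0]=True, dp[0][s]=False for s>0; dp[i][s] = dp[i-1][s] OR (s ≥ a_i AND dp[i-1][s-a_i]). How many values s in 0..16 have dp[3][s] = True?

6

i\s   0   1   2   3   4   5   6   7   8   9  10  11  12  13  14  15  16
  0   T   F   F   F   F   F   F   F   F   F   F   F   F   F   F   F   F
  1   T   F   F   F   F   F   F   F   F   T   F   F   F   F   F   F   F
  2   T   F   F   F   F   F   F   F   T   T   F   F   F   F   F   F   F
  3   T   F   T   F   F   F   F   F   T   T   T   T   F   F   F   F   F
  4   T   F   T   F   T   F   F   F   T   T   T   T   T   T   F   F   F
  5   T   T   T   T   T   T   F   F   T   T   T   T   T   T   T   F   F
  6   T   T   T   T   T   T   F   T   T   T   T   T   T   T   T   T   T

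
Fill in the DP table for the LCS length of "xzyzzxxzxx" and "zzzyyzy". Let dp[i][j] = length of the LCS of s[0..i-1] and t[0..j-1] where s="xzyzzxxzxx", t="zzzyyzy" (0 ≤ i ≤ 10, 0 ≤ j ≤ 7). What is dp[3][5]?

   ''  z  z  z  y  y  z  y
''  0  0  0  0  0  0  0  0
 x  0  0  0  0  0  0  0  0
 z  0  1  1  1  1  1  1  1
 y  0  1  1  1  2  2  2  2
 z  0  1  2  2  2  2  3  3
 z  0  1  2  3  3  3  3  3
 x  0  1  2  3  3  3  3  3
 x  0  1  2  3  3  3  3  3
 z  0  1  2  3  3  3  4  4
 x  0  1  2  3  3  3  4  4
 x  0  1  2  3  3  3  4  4

2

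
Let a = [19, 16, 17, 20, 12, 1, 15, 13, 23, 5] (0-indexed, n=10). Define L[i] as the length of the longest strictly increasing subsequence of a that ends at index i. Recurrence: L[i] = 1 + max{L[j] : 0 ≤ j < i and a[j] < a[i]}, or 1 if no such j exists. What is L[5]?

1

   i    0    1    2    3    4    5    6    7    8    9
a[i]   19   16   17   20   12    1   15   13   23    5
L[i]    1    1    2    3    1    1    2    2    4    2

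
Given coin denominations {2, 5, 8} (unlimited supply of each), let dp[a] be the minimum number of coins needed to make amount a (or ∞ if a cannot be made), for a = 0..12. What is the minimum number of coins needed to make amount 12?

 a  0  1  2  3  4  5  6  7  8  9 10 11 12
dp  0  -  1  -  2  1  3  2  1  3  2  4  3
(- denotes ∞ / unreachable)

3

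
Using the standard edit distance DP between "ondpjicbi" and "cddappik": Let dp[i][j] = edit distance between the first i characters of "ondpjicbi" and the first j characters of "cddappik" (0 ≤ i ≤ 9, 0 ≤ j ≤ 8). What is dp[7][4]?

6

   ''  c  d  d  a  p  p  i  k
''  0  1  2  3  4  5  6  7  8
 o  1  1  2  3  4  5  6  7  8
 n  2  2  2  3  4  5  6  7  8
 d  3  3  2  2  3  4  5  6  7
 p  4  4  3  3  3  3  4  5  6
 j  5  5  4  4  4  4  4  5  6
 i  6  6  5  5  5  5  5  4  5
 c  7  6  6  6  6  6  6  5  5
 b  8  7  7  7  7  7  7  6  6
 i  9  8  8  8  8  8  8  7  7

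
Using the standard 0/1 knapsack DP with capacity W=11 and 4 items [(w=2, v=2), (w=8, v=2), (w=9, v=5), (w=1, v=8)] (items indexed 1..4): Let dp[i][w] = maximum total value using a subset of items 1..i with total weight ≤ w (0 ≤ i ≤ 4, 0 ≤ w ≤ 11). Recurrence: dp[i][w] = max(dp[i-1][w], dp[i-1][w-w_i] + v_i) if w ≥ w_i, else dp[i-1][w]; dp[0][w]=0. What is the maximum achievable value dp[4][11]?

13

i\w   0   1   2   3   4   5   6   7   8   9  10  11
  0   0   0   0   0   0   0   0   0   0   0   0   0
  1   0   0   2   2   2   2   2   2   2   2   2   2
  2   0   0   2   2   2   2   2   2   2   2   4   4
  3   0   0   2   2   2   2   2   2   2   5   5   7
  4   0   8   8  10  10  10  10  10  10  10  13  13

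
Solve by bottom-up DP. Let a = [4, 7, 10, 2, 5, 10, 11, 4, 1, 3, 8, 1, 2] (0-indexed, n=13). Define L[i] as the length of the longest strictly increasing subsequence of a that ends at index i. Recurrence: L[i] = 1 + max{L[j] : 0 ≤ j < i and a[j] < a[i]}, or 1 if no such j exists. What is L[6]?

4

   i    0    1    2    3    4    5    6    7    8    9   10   11   12
a[i]    4    7   10    2    5   10   11    4    1    3    8    1    2
L[i]    1    2    3    1    2    3    4    2    1    2    3    1    2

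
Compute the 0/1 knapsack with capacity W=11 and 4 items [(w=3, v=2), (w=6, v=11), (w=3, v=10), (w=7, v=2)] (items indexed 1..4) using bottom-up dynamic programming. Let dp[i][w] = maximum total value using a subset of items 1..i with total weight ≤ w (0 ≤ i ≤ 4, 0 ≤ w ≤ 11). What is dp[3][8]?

12

i\w   0   1   2   3   4   5   6   7   8   9  10  11
  0   0   0   0   0   0   0   0   0   0   0   0   0
  1   0   0   0   2   2   2   2   2   2   2   2   2
  2   0   0   0   2   2   2  11  11  11  13  13  13
  3   0   0   0  10  10  10  12  12  12  21  21  21
  4   0   0   0  10  10  10  12  12  12  21  21  21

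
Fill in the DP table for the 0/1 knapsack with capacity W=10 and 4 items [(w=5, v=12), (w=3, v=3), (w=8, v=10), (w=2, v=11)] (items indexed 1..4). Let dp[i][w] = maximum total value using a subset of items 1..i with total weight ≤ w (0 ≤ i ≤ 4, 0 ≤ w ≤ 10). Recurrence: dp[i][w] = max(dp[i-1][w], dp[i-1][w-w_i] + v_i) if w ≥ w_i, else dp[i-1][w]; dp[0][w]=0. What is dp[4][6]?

14

i\w   0   1   2   3   4   5   6   7   8   9  10
  0   0   0   0   0   0   0   0   0   0   0   0
  1   0   0   0   0   0  12  12  12  12  12  12
  2   0   0   0   3   3  12  12  12  15  15  15
  3   0   0   0   3   3  12  12  12  15  15  15
  4   0   0  11  11  11  14  14  23  23  23  26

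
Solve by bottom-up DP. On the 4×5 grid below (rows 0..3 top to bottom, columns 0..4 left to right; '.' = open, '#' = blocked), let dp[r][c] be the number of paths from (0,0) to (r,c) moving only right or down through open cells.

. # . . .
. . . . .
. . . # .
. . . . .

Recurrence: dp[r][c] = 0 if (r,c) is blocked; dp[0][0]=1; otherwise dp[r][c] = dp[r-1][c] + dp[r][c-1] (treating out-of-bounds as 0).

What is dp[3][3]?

r\c   0   1   2   3   4
  0   1   0   0   0   0
  1   1   1   1   1   1
  2   1   2   3   0   1
  3   1   3   6   6   7

6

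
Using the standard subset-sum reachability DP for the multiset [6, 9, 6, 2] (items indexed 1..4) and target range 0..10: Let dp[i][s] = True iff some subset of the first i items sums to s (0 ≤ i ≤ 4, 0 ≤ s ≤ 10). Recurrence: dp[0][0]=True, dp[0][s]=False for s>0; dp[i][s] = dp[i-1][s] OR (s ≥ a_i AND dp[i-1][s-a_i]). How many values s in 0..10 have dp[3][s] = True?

i\s   0   1   2   3   4   5   6   7   8   9  10
  0   T   F   F   F   F   F   F   F   F   F   F
  1   T   F   F   F   F   F   T   F   F   F   F
  2   T   F   F   F   F   F   T   F   F   T   F
  3   T   F   F   F   F   F   T   F   F   T   F
  4   T   F   T   F   F   F   T   F   T   T   F

3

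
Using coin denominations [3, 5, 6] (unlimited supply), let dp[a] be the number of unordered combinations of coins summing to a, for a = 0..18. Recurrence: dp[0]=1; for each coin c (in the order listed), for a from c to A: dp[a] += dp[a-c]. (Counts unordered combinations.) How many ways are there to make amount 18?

5

after  coin     0     1     2     3     4     5     6     7     8     9    10    11    12    13    14    15    16    17    18
          3     1     0     0     1     0     0     1     0     0     1     0     0     1     0     0     1     0     0     1
          5     1     0     0     1     0     1     1     0     1     1     1     1     1     1     1     2     1     1     2
          6     1     0     0     1     0     1     2     0     1     2     1     2     3     1     2     4     2     3     5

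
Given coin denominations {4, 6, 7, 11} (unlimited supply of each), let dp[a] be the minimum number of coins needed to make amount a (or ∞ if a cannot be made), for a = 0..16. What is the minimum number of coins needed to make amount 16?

3

 a  0  1  2  3  4  5  6  7  8  9 10 11 12 13 14 15 16
dp  0  -  -  -  1  -  1  1  2  -  2  1  2  2  2  2  3
(- denotes ∞ / unreachable)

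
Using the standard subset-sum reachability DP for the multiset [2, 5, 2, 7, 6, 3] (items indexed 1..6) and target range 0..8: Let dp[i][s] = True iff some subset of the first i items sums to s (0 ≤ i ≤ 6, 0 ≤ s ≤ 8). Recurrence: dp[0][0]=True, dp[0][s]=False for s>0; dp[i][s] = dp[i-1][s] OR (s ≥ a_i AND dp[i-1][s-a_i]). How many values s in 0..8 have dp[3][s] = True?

5

i\s   0   1   2   3   4   5   6   7   8
  0   T   F   F   F   F   F   F   F   F
  1   T   F   T   F   F   F   F   F   F
  2   T   F   T   F   F   T   F   T   F
  3   T   F   T   F   T   T   F   T   F
  4   T   F   T   F   T   T   F   T   F
  5   T   F   T   F   T   T   T   T   T
  6   T   F   T   T   T   T   T   T   T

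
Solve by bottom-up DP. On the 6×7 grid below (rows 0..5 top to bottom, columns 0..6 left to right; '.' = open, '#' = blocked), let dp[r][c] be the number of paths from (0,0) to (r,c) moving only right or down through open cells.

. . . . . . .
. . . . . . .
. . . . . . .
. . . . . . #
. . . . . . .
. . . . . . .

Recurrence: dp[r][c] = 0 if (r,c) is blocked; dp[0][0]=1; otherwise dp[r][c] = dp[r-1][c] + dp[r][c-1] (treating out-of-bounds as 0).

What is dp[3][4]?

35

r\c   0   1   2   3   4   5   6
  0   1   1   1   1   1   1   1
  1   1   2   3   4   5   6   7
  2   1   3   6  10  15  21  28
  3   1   4  10  20  35  56   0
  4   1   5  15  35  70 126 126
  5   1   6  21  56 126 252 378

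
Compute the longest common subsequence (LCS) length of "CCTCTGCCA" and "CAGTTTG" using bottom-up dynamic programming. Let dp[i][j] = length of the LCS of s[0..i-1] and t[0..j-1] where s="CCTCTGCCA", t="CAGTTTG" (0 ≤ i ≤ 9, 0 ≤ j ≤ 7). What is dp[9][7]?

4

   ''  C  A  G  T  T  T  G
''  0  0  0  0  0  0  0  0
 C  0  1  1  1  1  1  1  1
 C  0  1  1  1  1  1  1  1
 T  0  1  1  1  2  2  2  2
 C  0  1  1  1  2  2  2  2
 T  0  1  1  1  2  3  3  3
 G  0  1  1  2  2  3  3  4
 C  0  1  1  2  2  3  3  4
 C  0  1  1  2  2  3  3  4
 A  0  1  2  2  2  3  3  4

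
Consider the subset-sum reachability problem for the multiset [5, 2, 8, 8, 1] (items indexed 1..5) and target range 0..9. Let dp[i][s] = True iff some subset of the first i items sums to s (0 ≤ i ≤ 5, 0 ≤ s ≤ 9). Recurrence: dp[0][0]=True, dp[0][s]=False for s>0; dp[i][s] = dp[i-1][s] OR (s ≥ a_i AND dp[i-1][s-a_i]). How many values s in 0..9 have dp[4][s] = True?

i\s   0   1   2   3   4   5   6   7   8   9
  0   T   F   F   F   F   F   F   F   F   F
  1   T   F   F   F   F   T   F   F   F   F
  2   T   F   T   F   F   T   F   T   F   F
  3   T   F   T   F   F   T   F   T   T   F
  4   T   F   T   F   F   T   F   T   T   F
  5   T   T   T   T   F   T   T   T   T   T

5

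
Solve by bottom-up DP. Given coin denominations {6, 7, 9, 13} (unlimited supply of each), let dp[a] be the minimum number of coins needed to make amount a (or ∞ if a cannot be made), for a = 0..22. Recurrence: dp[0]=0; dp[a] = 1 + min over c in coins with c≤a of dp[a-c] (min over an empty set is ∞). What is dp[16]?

2

 a  0  1  2  3  4  5  6  7  8  9 10 11 12 13 14 15 16 17 18 19 20 21 22
dp  0  -  -  -  -  -  1  1  -  1  -  -  2  1  2  2  2  -  2  2  2  3  2
(- denotes ∞ / unreachable)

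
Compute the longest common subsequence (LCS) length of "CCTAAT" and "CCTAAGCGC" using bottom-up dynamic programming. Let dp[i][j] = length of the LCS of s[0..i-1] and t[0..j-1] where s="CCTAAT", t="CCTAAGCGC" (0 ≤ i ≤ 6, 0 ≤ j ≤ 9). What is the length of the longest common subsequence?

   ''  C  C  T  A  A  G  C  G  C
''  0  0  0  0  0  0  0  0  0  0
 C  0  1  1  1  1  1  1  1  1  1
 C  0  1  2  2  2  2  2  2  2  2
 T  0  1  2  3  3  3  3  3  3  3
 A  0  1  2  3  4  4  4  4  4  4
 A  0  1  2  3  4  5  5  5  5  5
 T  0  1  2  3  4  5  5  5  5  5

5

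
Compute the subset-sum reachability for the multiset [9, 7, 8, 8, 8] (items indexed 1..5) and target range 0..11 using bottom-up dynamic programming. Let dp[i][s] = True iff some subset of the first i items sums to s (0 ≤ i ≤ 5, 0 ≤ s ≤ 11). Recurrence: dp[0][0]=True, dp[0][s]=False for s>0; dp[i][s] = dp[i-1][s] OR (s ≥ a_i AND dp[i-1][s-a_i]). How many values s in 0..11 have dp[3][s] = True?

4

i\s   0   1   2   3   4   5   6   7   8   9  10  11
  0   T   F   F   F   F   F   F   F   F   F   F   F
  1   T   F   F   F   F   F   F   F   F   T   F   F
  2   T   F   F   F   F   F   F   T   F   T   F   F
  3   T   F   F   F   F   F   F   T   T   T   F   F
  4   T   F   F   F   F   F   F   T   T   T   F   F
  5   T   F   F   F   F   F   F   T   T   T   F   F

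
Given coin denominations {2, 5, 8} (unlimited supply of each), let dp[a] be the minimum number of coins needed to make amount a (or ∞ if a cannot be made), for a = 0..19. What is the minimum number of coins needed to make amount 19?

 a  0  1  2  3  4  5  6  7  8  9 10 11 12 13 14 15 16 17 18 19
dp  0  -  1  -  2  1  3  2  1  3  2  4  3  2  4  3  2  4  3  5
(- denotes ∞ / unreachable)

5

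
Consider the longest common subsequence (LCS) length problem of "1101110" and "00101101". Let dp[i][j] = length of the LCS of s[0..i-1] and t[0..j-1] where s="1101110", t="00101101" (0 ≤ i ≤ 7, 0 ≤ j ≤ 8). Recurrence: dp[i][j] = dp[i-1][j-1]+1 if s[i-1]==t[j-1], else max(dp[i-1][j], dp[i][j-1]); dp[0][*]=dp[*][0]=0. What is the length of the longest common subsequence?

   ''  0  0  1  0  1  1  0  1
''  0  0  0  0  0  0  0  0  0
 1  0  0  0  1  1  1  1  1  1
 1  0  0  0  1  1  2  2  2  2
 0  0  1  1  1  2  2  2  3  3
 1  0  1  1  2  2  3  3  3  4
 1  0  1  1  2  2  3  4  4  4
 1  0  1  1  2  2  3  4  4  5
 0  0  1  2  2  3  3  4  5  5

5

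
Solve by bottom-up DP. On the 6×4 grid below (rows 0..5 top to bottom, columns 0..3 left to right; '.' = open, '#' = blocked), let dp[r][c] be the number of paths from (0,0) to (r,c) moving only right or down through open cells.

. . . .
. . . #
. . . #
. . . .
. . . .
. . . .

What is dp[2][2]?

6

r\c   0   1   2   3
  0   1   1   1   1
  1   1   2   3   0
  2   1   3   6   0
  3   1   4  10  10
  4   1   5  15  25
  5   1   6  21  46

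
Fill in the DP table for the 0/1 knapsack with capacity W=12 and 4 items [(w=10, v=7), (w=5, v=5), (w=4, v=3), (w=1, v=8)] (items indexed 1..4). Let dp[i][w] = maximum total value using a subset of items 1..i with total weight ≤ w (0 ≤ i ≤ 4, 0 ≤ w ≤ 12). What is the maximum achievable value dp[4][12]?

16

i\w   0   1   2   3   4   5   6   7   8   9  10  11  12
  0   0   0   0   0   0   0   0   0   0   0   0   0   0
  1   0   0   0   0   0   0   0   0   0   0   7   7   7
  2   0   0   0   0   0   5   5   5   5   5   7   7   7
  3   0   0   0   0   3   5   5   5   5   8   8   8   8
  4   0   8   8   8   8  11  13  13  13  13  16  16  16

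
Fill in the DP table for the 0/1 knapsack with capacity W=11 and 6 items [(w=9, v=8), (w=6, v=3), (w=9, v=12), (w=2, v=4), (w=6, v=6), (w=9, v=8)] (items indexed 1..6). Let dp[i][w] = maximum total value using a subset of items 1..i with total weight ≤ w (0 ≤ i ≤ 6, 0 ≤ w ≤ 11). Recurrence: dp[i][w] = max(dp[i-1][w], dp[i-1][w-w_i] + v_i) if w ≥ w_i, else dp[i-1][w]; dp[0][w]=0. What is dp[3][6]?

3

i\w   0   1   2   3   4   5   6   7   8   9  10  11
  0   0   0   0   0   0   0   0   0   0   0   0   0
  1   0   0   0   0   0   0   0   0   0   8   8   8
  2   0   0   0   0   0   0   3   3   3   8   8   8
  3   0   0   0   0   0   0   3   3   3  12  12  12
  4   0   0   4   4   4   4   4   4   7  12  12  16
  5   0   0   4   4   4   4   6   6  10  12  12  16
  6   0   0   4   4   4   4   6   6  10  12  12  16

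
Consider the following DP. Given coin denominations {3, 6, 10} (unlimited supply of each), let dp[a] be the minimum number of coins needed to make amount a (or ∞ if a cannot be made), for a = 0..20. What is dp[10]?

 a  0  1  2  3  4  5  6  7  8  9 10 11 12 13 14 15 16 17 18 19 20
dp  0  -  -  1  -  -  1  -  -  2  1  -  2  2  -  3  2  -  3  3  2
(- denotes ∞ / unreachable)

1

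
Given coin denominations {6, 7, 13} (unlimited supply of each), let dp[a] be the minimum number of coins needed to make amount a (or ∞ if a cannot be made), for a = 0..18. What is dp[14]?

 a  0  1  2  3  4  5  6  7  8  9 10 11 12 13 14 15 16 17 18
dp  0  -  -  -  -  -  1  1  -  -  -  -  2  1  2  -  -  -  3
(- denotes ∞ / unreachable)

2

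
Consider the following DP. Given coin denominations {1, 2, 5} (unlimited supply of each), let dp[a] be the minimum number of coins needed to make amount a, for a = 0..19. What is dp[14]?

 a  0  1  2  3  4  5  6  7  8  9 10 11 12 13 14 15 16 17 18 19
dp  0  1  1  2  2  1  2  2  3  3  2  3  3  4  4  3  4  4  5  5

4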